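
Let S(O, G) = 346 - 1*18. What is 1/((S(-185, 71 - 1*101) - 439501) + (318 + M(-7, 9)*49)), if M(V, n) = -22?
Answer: -1/439933 ≈ -2.2731e-6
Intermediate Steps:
S(O, G) = 328 (S(O, G) = 346 - 18 = 328)
1/((S(-185, 71 - 1*101) - 439501) + (318 + M(-7, 9)*49)) = 1/((328 - 439501) + (318 - 22*49)) = 1/(-439173 + (318 - 1078)) = 1/(-439173 - 760) = 1/(-439933) = -1/439933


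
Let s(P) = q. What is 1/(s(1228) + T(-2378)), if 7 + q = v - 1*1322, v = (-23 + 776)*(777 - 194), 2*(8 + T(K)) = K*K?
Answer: 1/3265104 ≈ 3.0627e-7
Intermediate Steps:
T(K) = -8 + K²/2 (T(K) = -8 + (K*K)/2 = -8 + K²/2)
v = 438999 (v = 753*583 = 438999)
q = 437670 (q = -7 + (438999 - 1*1322) = -7 + (438999 - 1322) = -7 + 437677 = 437670)
s(P) = 437670
1/(s(1228) + T(-2378)) = 1/(437670 + (-8 + (½)*(-2378)²)) = 1/(437670 + (-8 + (½)*5654884)) = 1/(437670 + (-8 + 2827442)) = 1/(437670 + 2827434) = 1/3265104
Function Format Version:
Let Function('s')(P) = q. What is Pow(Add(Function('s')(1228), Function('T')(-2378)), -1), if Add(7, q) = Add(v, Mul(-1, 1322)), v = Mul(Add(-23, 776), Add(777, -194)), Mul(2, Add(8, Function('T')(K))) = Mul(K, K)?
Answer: Rational(1, 3265104) ≈ 3.0627e-7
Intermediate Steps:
Function('T')(K) = Add(-8, Mul(Rational(1, 2), Pow(K, 2))) (Function('T')(K) = Add(-8, Mul(Rational(1, 2), Mul(K, K))) = Add(-8, Mul(Rational(1, 2), Pow(K, 2))))
v = 438999 (v = Mul(753, 583) = 438999)
q = 437670 (q = Add(-7, Add(438999, Mul(-1, 1322))) = Add(-7, Add(438999, -1322)) = Add(-7, 437677) = 437670)
Function('s')(P) = 437670
Pow(Add(Function('s')(1228), Function('T')(-2378)), -1) = Pow(Add(437670, Add(-8, Mul(Rational(1, 2), Pow(-2378, 2)))), -1) = Pow(Add(437670, Add(-8, Mul(Rational(1, 2), 5654884))), -1) = Pow(Add(437670, Add(-8, 2827442)), -1) = Pow(Add(437670, 2827434), -1) = Pow(3265104, -1) = Rational(1, 3265104)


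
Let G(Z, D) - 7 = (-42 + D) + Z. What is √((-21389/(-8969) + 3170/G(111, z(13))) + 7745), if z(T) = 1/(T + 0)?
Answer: 2*√153216418270436074/8870341 ≈ 88.256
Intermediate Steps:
z(T) = 1/T
G(Z, D) = -35 + D + Z (G(Z, D) = 7 + ((-42 + D) + Z) = 7 + (-42 + D + Z) = -35 + D + Z)
√((-21389/(-8969) + 3170/G(111, z(13))) + 7745) = √((-21389/(-8969) + 3170/(-35 + 1/13 + 111)) + 7745) = √((-21389*(-1/8969) + 3170/(-35 + 1/13 + 111)) + 7745) = √((21389/8969 + 3170/(989/13)) + 7745) = √((21389/8969 + 3170*(13/989)) + 7745) = √((21389/8969 + 41210/989) + 7745) = √(390766211/8870341 + 7745) = √(69091557256/8870341) = 2*√153216418270436074/8870341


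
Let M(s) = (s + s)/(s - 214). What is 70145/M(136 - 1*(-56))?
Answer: -771595/192 ≈ -4018.7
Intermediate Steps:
M(s) = 2*s/(-214 + s) (M(s) = (2*s)/(-214 + s) = 2*s/(-214 + s))
70145/M(136 - 1*(-56)) = 70145/((2*(136 - 1*(-56))/(-214 + (136 - 1*(-56))))) = 70145/((2*(136 + 56)/(-214 + (136 + 56)))) = 70145/((2*192/(-214 + 192))) = 70145/((2*192/(-22))) = 70145/((2*192*(-1/22))) = 70145/(-192/11) = 70145*(-11/192) = -771595/192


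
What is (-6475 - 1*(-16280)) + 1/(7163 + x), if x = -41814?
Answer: 339753054/34651 ≈ 9805.0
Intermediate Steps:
(-6475 - 1*(-16280)) + 1/(7163 + x) = (-6475 - 1*(-16280)) + 1/(7163 - 41814) = (-6475 + 16280) + 1/(-34651) = 9805 - 1/34651 = 339753054/34651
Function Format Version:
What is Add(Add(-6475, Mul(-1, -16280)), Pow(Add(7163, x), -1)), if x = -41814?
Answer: Rational(339753054, 34651) ≈ 9805.0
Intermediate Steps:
Add(Add(-6475, Mul(-1, -16280)), Pow(Add(7163, x), -1)) = Add(Add(-6475, Mul(-1, -16280)), Pow(Add(7163, -41814), -1)) = Add(Add(-6475, 16280), Pow(-34651, -1)) = Add(9805, Rational(-1, 34651)) = Rational(339753054, 34651)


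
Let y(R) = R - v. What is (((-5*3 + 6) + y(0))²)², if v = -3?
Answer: 1296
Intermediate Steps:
y(R) = 3 + R (y(R) = R - 1*(-3) = R + 3 = 3 + R)
(((-5*3 + 6) + y(0))²)² = (((-5*3 + 6) + (3 + 0))²)² = (((-15 + 6) + 3)²)² = ((-9 + 3)²)² = ((-6)²)² = 36² = 1296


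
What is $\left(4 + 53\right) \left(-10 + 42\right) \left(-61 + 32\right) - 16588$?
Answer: $-69484$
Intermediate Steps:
$\left(4 + 53\right) \left(-10 + 42\right) \left(-61 + 32\right) - 16588 = 57 \cdot 32 \left(-29\right) - 16588 = 1824 \left(-29\right) - 16588 = -52896 - 16588 = -69484$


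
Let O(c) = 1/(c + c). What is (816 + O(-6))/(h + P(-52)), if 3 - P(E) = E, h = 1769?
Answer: 9791/21888 ≈ 0.44732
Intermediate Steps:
P(E) = 3 - E
O(c) = 1/(2*c)
(816 + O(-6))/(h + P(-52)) = (816 + (½)/(-6))/(1769 + (3 - 1*(-52))) = (816 + (½)*(-⅙))/(1769 + (3 + 52)) = (816 - 1/12)/(1769 + 55) = (9791/12)/1824 = (9791/12)*(1/1824) = 9791/21888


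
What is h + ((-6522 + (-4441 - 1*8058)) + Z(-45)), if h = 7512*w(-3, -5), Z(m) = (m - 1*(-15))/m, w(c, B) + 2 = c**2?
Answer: 100691/3 ≈ 33564.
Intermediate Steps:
w(c, B) = -2 + c**2
Z(m) = (15 + m)/m (Z(m) = (m + 15)/m = (15 + m)/m)
h = 52584 (h = 7512*(-2 + (-3)**2) = 7512*(-2 + 9) = 7512*7 = 52584)
h + ((-6522 + (-4441 - 1*8058)) + Z(-45)) = 52584 + ((-6522 + (-4441 - 1*8058)) + (15 - 45)/(-45)) = 52584 + ((-6522 + (-4441 - 8058)) - 1/45*(-30)) = 52584 + ((-6522 - 12499) + 2/3) = 52584 + (-19021 + 2/3) = 52584 - 57061/3 = 100691/3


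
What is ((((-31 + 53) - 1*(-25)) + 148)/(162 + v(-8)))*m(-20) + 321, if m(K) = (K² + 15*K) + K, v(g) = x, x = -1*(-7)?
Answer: 5373/13 ≈ 413.31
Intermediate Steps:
x = 7
v(g) = 7
m(K) = K² + 16*K
((((-31 + 53) - 1*(-25)) + 148)/(162 + v(-8)))*m(-20) + 321 = ((((-31 + 53) - 1*(-25)) + 148)/(162 + 7))*(-20*(16 - 20)) + 321 = (((22 + 25) + 148)/169)*(-20*(-4)) + 321 = ((47 + 148)*(1/169))*80 + 321 = (195*(1/169))*80 + 321 = (15/13)*80 + 321 = 1200/13 + 321 = 5373/13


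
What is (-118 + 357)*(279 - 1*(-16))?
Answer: 70505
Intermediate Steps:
(-118 + 357)*(279 - 1*(-16)) = 239*(279 + 16) = 239*295 = 70505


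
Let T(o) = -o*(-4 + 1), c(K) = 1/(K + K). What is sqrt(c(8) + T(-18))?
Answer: I*sqrt(863)/4 ≈ 7.3442*I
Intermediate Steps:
c(K) = 1/(2*K)
T(o) = 3*o (T(o) = -o*(-3) = -(-3)*o = 3*o)
sqrt(c(8) + T(-18)) = sqrt((1/2)/8 + 3*(-18)) = sqrt((1/2)*(1/8) - 54) = sqrt(1/16 - 54) = sqrt(-863/16) = I*sqrt(863)/4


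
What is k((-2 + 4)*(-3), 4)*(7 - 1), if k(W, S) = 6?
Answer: 36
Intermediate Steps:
k((-2 + 4)*(-3), 4)*(7 - 1) = 6*(7 - 1) = 6*6 = 36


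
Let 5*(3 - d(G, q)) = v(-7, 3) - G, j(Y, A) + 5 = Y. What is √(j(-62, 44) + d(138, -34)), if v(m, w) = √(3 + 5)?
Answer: √(-910 - 10*√2)/5 ≈ 6.0799*I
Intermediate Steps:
v(m, w) = 2*√2 (v(m, w) = √8 = 2*√2)
j(Y, A) = -5 + Y
d(G, q) = 3 - 2*√2/5 + G/5 (d(G, q) = 3 - (2*√2 - G)/5 = 3 - (-G + 2*√2)/5 = 3 + (-2*√2/5 + G/5) = 3 - 2*√2/5 + G/5)
√(j(-62, 44) + d(138, -34)) = √((-5 - 62) + (3 - 2*√2/5 + (⅕)*138)) = √(-67 + (3 - 2*√2/5 + 138/5)) = √(-67 + (153/5 - 2*√2/5)) = √(-182/5 - 2*√2/5)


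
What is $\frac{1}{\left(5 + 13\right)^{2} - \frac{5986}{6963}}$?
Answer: $\frac{6963}{2250026} \approx 0.0030946$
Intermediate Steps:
$\frac{1}{\left(5 + 13\right)^{2} - \frac{5986}{6963}} = \frac{1}{18^{2} - \frac{5986}{6963}} = \frac{1}{324 - \frac{5986}{6963}} = \frac{1}{\frac{2250026}{6963}} = \frac{6963}{2250026}$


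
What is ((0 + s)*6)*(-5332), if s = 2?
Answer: -63984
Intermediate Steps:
((0 + s)*6)*(-5332) = ((0 + 2)*6)*(-5332) = (2*6)*(-5332) = 12*(-5332) = -63984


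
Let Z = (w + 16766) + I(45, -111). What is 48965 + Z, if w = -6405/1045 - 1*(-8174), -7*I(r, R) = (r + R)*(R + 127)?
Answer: 108334752/1463 ≈ 74050.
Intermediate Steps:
I(r, R) = -(127 + R)*(R + r)/7 (I(r, R) = -(r + R)*(R + 127)/7 = -(R + r)*(127 + R)/7 = -(127 + R)*(R + r)/7)
w = 1707085/209 (w = -6405*1/1045 + 8174 = -1281/209 + 8174 = 1707085/209 ≈ 8167.9)
Z = 36698957/1463 (Z = (1707085/209 + 16766) + (-127/7*(-111) - 127/7*45 - ⅐*(-111)² - ⅐*(-111)*45) = 5211179/209 + (14097/7 - 5715/7 - ⅐*12321 + 4995/7) = 5211179/209 + (14097/7 - 5715/7 - 12321/7 + 4995/7) = 5211179/209 + 1056/7 = 36698957/1463 ≈ 25085.)
48965 + Z = 48965 + 36698957/1463 = 108334752/1463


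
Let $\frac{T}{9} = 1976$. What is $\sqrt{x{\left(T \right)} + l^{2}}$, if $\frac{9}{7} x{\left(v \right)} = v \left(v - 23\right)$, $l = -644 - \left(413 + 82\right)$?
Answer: $\sqrt{246967473} \approx 15715.0$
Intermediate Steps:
$T = 17784$ ($T = 9 \cdot 1976 = 17784$)
$l = -1139$ ($l = -644 - 495 = -1139$)
$x{\left(v \right)} = \frac{7 v \left(-23 + v\right)}{9}$ ($x{\left(v \right)} = \frac{7 v \left(v - 23\right)}{9} = \frac{7 v \left(-23 + v\right)}{9}$)
$\sqrt{x{\left(T \right)} + l^{2}} = \sqrt{\frac{7}{9} \cdot 17784 \left(-23 + 17784\right) + \left(-1139\right)^{2}} = \sqrt{\frac{7}{9} \cdot 17784 \cdot 17761 + 1297321} = \sqrt{245670152 + 1297321} = \sqrt{246967473}$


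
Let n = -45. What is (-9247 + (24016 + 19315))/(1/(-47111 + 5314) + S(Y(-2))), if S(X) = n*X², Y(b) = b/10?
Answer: -3561522370/188089 ≈ -18935.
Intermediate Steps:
Y(b) = b/10 (Y(b) = b*(⅒) = b/10)
S(X) = -45*X²
(-9247 + (24016 + 19315))/(1/(-47111 + 5314) + S(Y(-2))) = (-9247 + (24016 + 19315))/(1/(-47111 + 5314) - 45*((⅒)*(-2))²) = (-9247 + 43331)/(1/(-41797) - 45*(-⅕)²) = 34084/(-1/41797 - 45*1/25) = 34084/(-1/41797 - 9/5) = 34084/(-376178/208985) = 34084*(-208985/376178) = -3561522370/188089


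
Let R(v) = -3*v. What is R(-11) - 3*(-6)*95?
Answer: 1743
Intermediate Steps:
R(-11) - 3*(-6)*95 = -3*(-11) - 3*(-6)*95 = 33 + 18*95 = 33 + 1710 = 1743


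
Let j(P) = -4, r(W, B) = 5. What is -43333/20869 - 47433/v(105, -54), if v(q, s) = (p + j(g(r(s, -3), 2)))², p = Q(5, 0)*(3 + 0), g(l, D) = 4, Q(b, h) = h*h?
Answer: -990572605/333904 ≈ -2966.6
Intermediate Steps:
Q(b, h) = h²
p = 0 (p = 0²*(3 + 0) = 0*3 = 0)
v(q, s) = 16 (v(q, s) = (0 - 4)² = (-4)² = 16)
-43333/20869 - 47433/v(105, -54) = -43333/20869 - 47433/16 = -990572605/333904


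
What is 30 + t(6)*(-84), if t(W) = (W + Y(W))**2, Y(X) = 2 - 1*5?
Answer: -726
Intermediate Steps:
Y(X) = -3 (Y(X) = 2 - 5 = -3)
t(W) = (-3 + W)**2 (t(W) = (W - 3)**2 = (-3 + W)**2)
30 + t(6)*(-84) = 30 + (-3 + 6)**2*(-84) = 30 + 3**2*(-84) = 30 + 9*(-84) = 30 - 756 = -726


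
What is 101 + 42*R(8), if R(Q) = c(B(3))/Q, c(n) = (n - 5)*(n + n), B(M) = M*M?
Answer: 479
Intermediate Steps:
B(M) = M**2
c(n) = 2*n*(-5 + n) (c(n) = (-5 + n)*(2*n) = 2*n*(-5 + n))
R(Q) = 72/Q (R(Q) = (2*3**2*(-5 + 3**2))/Q = (2*9*(-5 + 9))/Q = (2*9*4)/Q = 72/Q)
101 + 42*R(8) = 101 + 42*(72/8) = 101 + 42*(72*(1/8)) = 101 + 42*9 = 101 + 378 = 479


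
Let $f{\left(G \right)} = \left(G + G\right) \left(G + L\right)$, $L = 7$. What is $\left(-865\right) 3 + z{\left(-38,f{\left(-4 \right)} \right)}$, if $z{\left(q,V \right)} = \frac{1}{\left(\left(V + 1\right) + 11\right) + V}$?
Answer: $- \frac{93421}{36} \approx -2595.0$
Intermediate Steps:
$f{\left(G \right)} = 2 G \left(7 + G\right)$ ($f{\left(G \right)} = \left(G + G\right) \left(G + 7\right) = 2 G \left(7 + G\right)$)
$z{\left(q,V \right)} = \frac{1}{12 + 2 V}$ ($z{\left(q,V \right)} = \frac{1}{\left(\left(1 + V\right) + 11\right) + V} = \frac{1}{\left(12 + V\right) + V} = \frac{1}{12 + 2 V}$)
$\left(-865\right) 3 + z{\left(-38,f{\left(-4 \right)} \right)} = \left(-865\right) 3 + \frac{1}{2 \left(6 + 2 \left(-4\right) \left(7 - 4\right)\right)} = -2595 + \frac{1}{2 \left(6 + 2 \left(-4\right) 3\right)} = -2595 + \frac{1}{2 \left(6 - 24\right)} = -2595 + \frac{1}{2 \left(-18\right)} = -2595 + \frac{1}{2} \left(- \frac{1}{18}\right) = -2595 - \frac{1}{36} = - \frac{93421}{36}$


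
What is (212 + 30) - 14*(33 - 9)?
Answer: -94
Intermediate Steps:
(212 + 30) - 14*(33 - 9) = 242 - 14*24 = 242 - 1*336 = 242 - 336 = -94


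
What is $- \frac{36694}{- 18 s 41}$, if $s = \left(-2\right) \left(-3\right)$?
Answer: $\frac{18347}{2214} \approx 8.2868$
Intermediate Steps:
$s = 6$
$- \frac{36694}{- 18 s 41} = - \frac{36694}{\left(-18\right) 6 \cdot 41} = - \frac{36694}{\left(-108\right) 41} = - \frac{36694}{-4428} = \left(-36694\right) \left(- \frac{1}{4428}\right) = \frac{18347}{2214}$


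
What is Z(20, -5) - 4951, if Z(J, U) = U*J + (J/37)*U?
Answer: -186987/37 ≈ -5053.7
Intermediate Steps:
Z(J, U) = 38*J*U/37 (Z(J, U) = J*U + (J*(1/37))*U = J*U + (J/37)*U = J*U + J*U/37 = 38*J*U/37)
Z(20, -5) - 4951 = (38/37)*20*(-5) - 4951 = -3800/37 - 4951 = -186987/37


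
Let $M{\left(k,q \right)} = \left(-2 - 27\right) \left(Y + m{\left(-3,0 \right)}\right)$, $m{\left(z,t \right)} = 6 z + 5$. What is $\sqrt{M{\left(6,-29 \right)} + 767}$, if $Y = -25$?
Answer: $\sqrt{1869} \approx 43.232$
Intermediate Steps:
$m{\left(z,t \right)} = 5 + 6 z$
$M{\left(k,q \right)} = 1102$ ($M{\left(k,q \right)} = \left(-2 - 27\right) \left(-25 + \left(5 + 6 \left(-3\right)\right)\right) = - 29 \left(-25 + \left(5 - 18\right)\right) = - 29 \left(-25 - 13\right) = \left(-29\right) \left(-38\right) = 1102$)
$\sqrt{M{\left(6,-29 \right)} + 767} = \sqrt{1102 + 767} = \sqrt{1869}$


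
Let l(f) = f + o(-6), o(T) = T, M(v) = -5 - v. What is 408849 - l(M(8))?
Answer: 408868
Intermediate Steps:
l(f) = -6 + f (l(f) = f - 6 = -6 + f)
408849 - l(M(8)) = 408849 - (-6 + (-5 - 1*8)) = 408849 - (-6 + (-5 - 8)) = 408849 - (-6 - 13) = 408849 - 1*(-19) = 408849 + 19 = 408868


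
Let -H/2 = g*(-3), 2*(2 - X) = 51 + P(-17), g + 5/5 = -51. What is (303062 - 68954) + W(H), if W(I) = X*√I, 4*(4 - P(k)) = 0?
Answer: 234108 - 51*I*√78 ≈ 2.3411e+5 - 450.42*I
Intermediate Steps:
g = -52 (g = -1 - 51 = -52)
P(k) = 4 (P(k) = 4 - ¼*0 = 4 + 0 = 4)
X = -51/2 (X = 2 - (51 + 4)/2 = 2 - ½*55 = 2 - 55/2 = -51/2 ≈ -25.500)
H = -312 (H = -(-104)*(-3) = -2*156 = -312)
W(I) = -51*√I/2
(303062 - 68954) + W(H) = (303062 - 68954) - 51*I*√78 = 234108 - 51*I*√78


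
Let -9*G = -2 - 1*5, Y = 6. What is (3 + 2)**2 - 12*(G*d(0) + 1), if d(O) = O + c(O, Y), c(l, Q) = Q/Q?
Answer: 11/3 ≈ 3.6667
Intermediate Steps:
G = 7/9 (G = -(-2 - 1*5)/9 = -(-2 - 5)/9 = -1/9*(-7) = 7/9 ≈ 0.77778)
c(l, Q) = 1
d(O) = 1 + O (d(O) = O + 1 = 1 + O)
(3 + 2)**2 - 12*(G*d(0) + 1) = (3 + 2)**2 - 12*(7*(1 + 0)/9 + 1) = 5**2 - 12*((7/9)*1 + 1) = 25 - 12*(7/9 + 1) = 25 - 12*16/9 = 25 - 64/3 = 11/3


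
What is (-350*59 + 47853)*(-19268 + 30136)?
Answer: 295642204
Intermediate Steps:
(-350*59 + 47853)*(-19268 + 30136) = (-20650 + 47853)*10868 = 27203*10868 = 295642204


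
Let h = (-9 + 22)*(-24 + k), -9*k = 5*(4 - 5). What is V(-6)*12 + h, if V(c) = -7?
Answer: -3499/9 ≈ -388.78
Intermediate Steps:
k = 5/9 (k = -5*(4 - 5)/9 = -5*(-1)/9 = -⅑*(-5) = 5/9 ≈ 0.55556)
h = -2743/9 (h = (-9 + 22)*(-24 + 5/9) = 13*(-211/9) = -2743/9 ≈ -304.78)
V(-6)*12 + h = -7*12 - 2743/9 = -84 - 2743/9 = -3499/9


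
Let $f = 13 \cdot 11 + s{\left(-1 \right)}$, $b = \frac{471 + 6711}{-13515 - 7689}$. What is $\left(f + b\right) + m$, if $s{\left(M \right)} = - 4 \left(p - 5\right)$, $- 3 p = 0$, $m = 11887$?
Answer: $\frac{747079}{62} \approx 12050.0$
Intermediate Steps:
$p = 0$ ($p = \left(- \frac{1}{3}\right) 0 = 0$)
$s{\left(M \right)} = 20$ ($s{\left(M \right)} = - 4 \left(0 - 5\right) = \left(-4\right) \left(-5\right) = 20$)
$b = - \frac{21}{62}$ ($b = \frac{7182}{-21204} = 7182 \left(- \frac{1}{21204}\right) = - \frac{21}{62} \approx -0.33871$)
$f = 163$ ($f = 13 \cdot 11 + 20 = 143 + 20 = 163$)
$\left(f + b\right) + m = \left(163 - \frac{21}{62}\right) + 11887 = \frac{10085}{62} + 11887 = \frac{747079}{62}$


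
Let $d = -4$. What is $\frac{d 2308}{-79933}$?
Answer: $\frac{9232}{79933} \approx 0.1155$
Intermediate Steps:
$\frac{d 2308}{-79933} = \frac{\left(-4\right) 2308}{-79933} = \left(-9232\right) \left(- \frac{1}{79933}\right) = \frac{9232}{79933}$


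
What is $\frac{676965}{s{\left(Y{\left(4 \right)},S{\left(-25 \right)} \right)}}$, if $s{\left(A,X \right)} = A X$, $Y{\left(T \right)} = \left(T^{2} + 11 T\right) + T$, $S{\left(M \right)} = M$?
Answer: $- \frac{135393}{320} \approx -423.1$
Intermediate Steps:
$Y{\left(T \right)} = T^{2} + 12 T$
$\frac{676965}{s{\left(Y{\left(4 \right)},S{\left(-25 \right)} \right)}} = \frac{676965}{4 \left(12 + 4\right) \left(-25\right)} = \frac{676965}{4 \cdot 16 \left(-25\right)} = \frac{676965}{64 \left(-25\right)} = \frac{676965}{-1600} = 676965 \left(- \frac{1}{1600}\right) = - \frac{135393}{320}$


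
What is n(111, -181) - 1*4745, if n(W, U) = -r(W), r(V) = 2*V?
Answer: -4967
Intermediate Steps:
n(W, U) = -2*W
n(111, -181) - 1*4745 = -2*111 - 1*4745 = -222 - 4745 = -4967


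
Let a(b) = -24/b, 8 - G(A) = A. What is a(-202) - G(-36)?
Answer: -4432/101 ≈ -43.881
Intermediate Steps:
G(A) = 8 - A
a(-202) - G(-36) = -24/(-202) - (8 - 1*(-36)) = -24*(-1/202) - (8 + 36) = 12/101 - 1*44 = 12/101 - 44 = -4432/101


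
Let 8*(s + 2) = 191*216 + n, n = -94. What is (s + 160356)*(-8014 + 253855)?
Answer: 162746004477/4 ≈ 4.0687e+10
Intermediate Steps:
s = 20573/4 (s = -2 + (191*216 - 94)/8 = -2 + (41256 - 94)/8 = -2 + (⅛)*41162 = -2 + 20581/4 = 20573/4 ≈ 5143.3)
(s + 160356)*(-8014 + 253855) = (20573/4 + 160356)*(-8014 + 253855) = (661997/4)*245841 = 162746004477/4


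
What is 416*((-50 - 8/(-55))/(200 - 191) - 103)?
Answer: -7450144/165 ≈ -45152.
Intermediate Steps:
416*((-50 - 8/(-55))/(200 - 191) - 103) = 416*((-50 - 8*(-1/55))/9 - 103) = 416*((-50 + 8/55)*(⅑) - 103) = 416*(-2742/55*⅑ - 103) = 416*(-914/165 - 103) = 416*(-17909/165) = -7450144/165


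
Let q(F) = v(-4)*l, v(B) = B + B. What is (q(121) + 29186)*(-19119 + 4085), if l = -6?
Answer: -439503956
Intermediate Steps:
v(B) = 2*B
q(F) = 48 (q(F) = (2*(-4))*(-6) = -8*(-6) = 48)
(q(121) + 29186)*(-19119 + 4085) = (48 + 29186)*(-19119 + 4085) = 29234*(-15034) = -439503956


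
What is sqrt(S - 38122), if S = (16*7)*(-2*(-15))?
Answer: I*sqrt(34762) ≈ 186.45*I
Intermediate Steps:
S = 3360 (S = 112*30 = 3360)
sqrt(S - 38122) = sqrt(3360 - 38122) = sqrt(-34762) = I*sqrt(34762)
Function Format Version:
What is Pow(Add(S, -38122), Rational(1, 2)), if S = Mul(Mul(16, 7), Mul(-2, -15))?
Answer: Mul(I, Pow(34762, Rational(1, 2))) ≈ Mul(186.45, I)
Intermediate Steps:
S = 3360 (S = Mul(112, 30) = 3360)
Pow(Add(S, -38122), Rational(1, 2)) = Pow(Add(3360, -38122), Rational(1, 2)) = Pow(-34762, Rational(1, 2)) = Mul(I, Pow(34762, Rational(1, 2)))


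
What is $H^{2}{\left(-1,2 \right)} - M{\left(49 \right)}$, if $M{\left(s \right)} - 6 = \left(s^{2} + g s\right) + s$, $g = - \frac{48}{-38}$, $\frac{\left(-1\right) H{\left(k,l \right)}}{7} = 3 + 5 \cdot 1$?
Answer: $\frac{11744}{19} \approx 618.11$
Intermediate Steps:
$H{\left(k,l \right)} = -56$ ($H{\left(k,l \right)} = - 7 \left(3 + 5 \cdot 1\right) = - 7 \left(3 + 5\right) = \left(-7\right) 8 = -56$)
$g = \frac{24}{19}$ ($g = \left(-48\right) \left(- \frac{1}{38}\right) = \frac{24}{19} \approx 1.2632$)
$M{\left(s \right)} = 6 + s^{2} + \frac{43 s}{19}$ ($M{\left(s \right)} = 6 + \left(\left(s^{2} + \frac{24 s}{19}\right) + s\right) = 6 + \left(s^{2} + \frac{43 s}{19}\right) = 6 + s^{2} + \frac{43 s}{19}$)
$H^{2}{\left(-1,2 \right)} - M{\left(49 \right)} = \left(-56\right)^{2} - \left(6 + 49^{2} + \frac{43}{19} \cdot 49\right) = 3136 - \left(6 + 2401 + \frac{2107}{19}\right) = 3136 - \frac{47840}{19} = \frac{11744}{19}$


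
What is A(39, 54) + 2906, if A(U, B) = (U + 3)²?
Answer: 4670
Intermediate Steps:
A(U, B) = (3 + U)²
A(39, 54) + 2906 = (3 + 39)² + 2906 = 42² + 2906 = 1764 + 2906 = 4670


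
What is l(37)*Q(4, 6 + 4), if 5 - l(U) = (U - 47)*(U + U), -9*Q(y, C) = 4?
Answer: -2980/9 ≈ -331.11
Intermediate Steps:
Q(y, C) = -4/9 (Q(y, C) = -⅑*4 = -4/9)
l(U) = 5 - 2*U*(-47 + U) (l(U) = 5 - (U - 47)*(U + U) = 5 - (-47 + U)*2*U = 5 - 2*U*(-47 + U))
l(37)*Q(4, 6 + 4) = (5 - 2*37² + 94*37)*(-4/9) = (5 - 2*1369 + 3478)*(-4/9) = (5 - 2738 + 3478)*(-4/9) = 745*(-4/9) = -2980/9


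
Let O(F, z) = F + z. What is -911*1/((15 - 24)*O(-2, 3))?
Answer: 911/9 ≈ 101.22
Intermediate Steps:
-911*1/((15 - 24)*O(-2, 3)) = -911*1/((-2 + 3)*(15 - 24)) = -911/((-9*1)) = -911/(-9) = -911*(-⅑) = 911/9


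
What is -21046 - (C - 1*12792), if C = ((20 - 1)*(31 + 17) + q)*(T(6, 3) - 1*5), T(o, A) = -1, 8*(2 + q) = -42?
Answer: -5651/2 ≈ -2825.5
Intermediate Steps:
q = -29/4 (q = -2 + (⅛)*(-42) = -2 - 21/4 = -29/4 ≈ -7.2500)
C = -10857/2 (C = ((20 - 1)*(31 + 17) - 29/4)*(-1 - 1*5) = (19*48 - 29/4)*(-1 - 5) = (912 - 29/4)*(-6) = (3619/4)*(-6) = -10857/2 ≈ -5428.5)
-21046 - (C - 1*12792) = -21046 - (-10857/2 - 1*12792) = -21046 - (-10857/2 - 12792) = -21046 - 1*(-36441/2) = -21046 + 36441/2 = -5651/2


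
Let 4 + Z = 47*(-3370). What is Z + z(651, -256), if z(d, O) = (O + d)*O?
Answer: -259514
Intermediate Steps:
z(d, O) = O*(O + d)
Z = -158394 (Z = -4 + 47*(-3370) = -4 - 158390 = -158394)
Z + z(651, -256) = -158394 - 256*(-256 + 651) = -158394 - 256*395 = -158394 - 101120 = -259514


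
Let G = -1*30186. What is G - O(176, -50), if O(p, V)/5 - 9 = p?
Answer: -31111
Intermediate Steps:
G = -30186
O(p, V) = 45 + 5*p
G - O(176, -50) = -30186 - (45 + 5*176) = -30186 - (45 + 880) = -30186 - 1*925 = -30186 - 925 = -31111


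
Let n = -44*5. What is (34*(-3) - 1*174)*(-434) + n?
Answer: 119564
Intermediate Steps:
n = -220
(34*(-3) - 1*174)*(-434) + n = (34*(-3) - 1*174)*(-434) - 220 = (-102 - 174)*(-434) - 220 = -276*(-434) - 220 = 119784 - 220 = 119564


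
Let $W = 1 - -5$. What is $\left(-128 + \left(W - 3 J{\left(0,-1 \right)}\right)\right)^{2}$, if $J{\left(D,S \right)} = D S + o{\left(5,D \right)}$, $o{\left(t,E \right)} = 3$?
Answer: $17161$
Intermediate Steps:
$W = 6$ ($W = 1 + 5 = 6$)
$J{\left(D,S \right)} = 3 + D S$ ($J{\left(D,S \right)} = D S + 3 = 3 + D S$)
$\left(-128 + \left(W - 3 J{\left(0,-1 \right)}\right)\right)^{2} = \left(-128 + \left(6 - 3 \left(3 + 0 \left(-1\right)\right)\right)\right)^{2} = \left(-128 + \left(6 - 3 \left(3 + 0\right)\right)\right)^{2} = \left(-128 + \left(6 - 9\right)\right)^{2} = \left(-128 - 3\right)^{2} = \left(-131\right)^{2} = 17161$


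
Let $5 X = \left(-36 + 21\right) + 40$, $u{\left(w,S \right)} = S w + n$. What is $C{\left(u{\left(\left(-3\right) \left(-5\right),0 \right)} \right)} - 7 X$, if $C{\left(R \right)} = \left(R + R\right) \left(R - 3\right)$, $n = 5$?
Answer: $-15$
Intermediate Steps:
$u{\left(w,S \right)} = 5 + S w$ ($u{\left(w,S \right)} = S w + 5 = 5 + S w$)
$X = 5$ ($X = \frac{\left(-36 + 21\right) + 40}{5} = \frac{-15 + 40}{5} = \frac{1}{5} \cdot 25 = 5$)
$C{\left(R \right)} = 2 R \left(-3 + R\right)$
$C{\left(u{\left(\left(-3\right) \left(-5\right),0 \right)} \right)} - 7 X = 2 \left(5 + 0 \left(\left(-3\right) \left(-5\right)\right)\right) \left(-3 + \left(5 + 0 \left(\left(-3\right) \left(-5\right)\right)\right)\right) - 35 = 2 \left(5 + 0 \cdot 15\right) \left(-3 + \left(5 + 0 \cdot 15\right)\right) - 35 = 2 \left(5 + 0\right) \left(-3 + \left(5 + 0\right)\right) - 35 = 2 \cdot 5 \left(-3 + 5\right) - 35 = 2 \cdot 5 \cdot 2 - 35 = 20 - 35 = -15$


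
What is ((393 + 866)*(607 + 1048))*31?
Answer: 64592995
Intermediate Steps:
((393 + 866)*(607 + 1048))*31 = (1259*1655)*31 = 2083645*31 = 64592995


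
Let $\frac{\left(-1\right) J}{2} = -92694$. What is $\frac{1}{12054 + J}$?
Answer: $\frac{1}{197442} \approx 5.0648 \cdot 10^{-6}$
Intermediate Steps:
$J = 185388$ ($J = \left(-2\right) \left(-92694\right) = 185388$)
$\frac{1}{12054 + J} = \frac{1}{12054 + 185388} = \frac{1}{197442}$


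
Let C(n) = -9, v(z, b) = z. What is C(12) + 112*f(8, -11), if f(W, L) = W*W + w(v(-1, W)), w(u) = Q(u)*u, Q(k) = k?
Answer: 7271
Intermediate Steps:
w(u) = u² (w(u) = u*u = u²)
f(W, L) = 1 + W² (f(W, L) = W*W + (-1)² = W² + 1 = 1 + W²)
C(12) + 112*f(8, -11) = -9 + 112*(1 + 8²) = -9 + 112*(1 + 64) = -9 + 112*65 = -9 + 7280 = 7271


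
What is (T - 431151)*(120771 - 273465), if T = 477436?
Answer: -7067441790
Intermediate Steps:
(T - 431151)*(120771 - 273465) = (477436 - 431151)*(120771 - 273465) = 46285*(-152694) = -7067441790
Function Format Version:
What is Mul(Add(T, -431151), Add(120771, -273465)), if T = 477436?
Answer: -7067441790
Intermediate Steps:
Mul(Add(T, -431151), Add(120771, -273465)) = Mul(Add(477436, -431151), Add(120771, -273465)) = Mul(46285, -152694) = -7067441790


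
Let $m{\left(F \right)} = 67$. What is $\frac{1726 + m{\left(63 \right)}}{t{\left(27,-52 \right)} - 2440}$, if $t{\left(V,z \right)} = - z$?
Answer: $- \frac{1793}{2388} \approx -0.75084$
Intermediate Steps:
$\frac{1726 + m{\left(63 \right)}}{t{\left(27,-52 \right)} - 2440} = \frac{1726 + 67}{\left(-1\right) \left(-52\right) - 2440} = \frac{1793}{52 - 2440} = \frac{1793}{-2388} = 1793 \left(- \frac{1}{2388}\right) = - \frac{1793}{2388}$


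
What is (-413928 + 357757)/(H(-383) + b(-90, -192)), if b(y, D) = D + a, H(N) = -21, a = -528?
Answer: 56171/741 ≈ 75.804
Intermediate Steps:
b(y, D) = -528 + D (b(y, D) = D - 528 = -528 + D)
(-413928 + 357757)/(H(-383) + b(-90, -192)) = (-413928 + 357757)/(-21 + (-528 - 192)) = -56171/(-21 - 720) = -56171/(-741) = -56171*(-1/741) = 56171/741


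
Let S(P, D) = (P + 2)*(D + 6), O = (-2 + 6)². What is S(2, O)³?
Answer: 681472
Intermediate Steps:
O = 16 (O = 4² = 16)
S(P, D) = (2 + P)*(6 + D)
S(2, O)³ = (12 + 2*16 + 6*2 + 16*2)³ = (12 + 32 + 12 + 32)³ = 88³ = 681472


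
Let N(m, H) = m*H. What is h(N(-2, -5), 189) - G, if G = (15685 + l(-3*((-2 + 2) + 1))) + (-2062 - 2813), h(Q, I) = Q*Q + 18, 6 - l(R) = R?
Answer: -10701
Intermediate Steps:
N(m, H) = H*m
l(R) = 6 - R
h(Q, I) = 18 + Q² (h(Q, I) = Q² + 18 = 18 + Q²)
G = 10819 (G = (15685 + (6 - (-3)*((-2 + 2) + 1))) + (-2062 - 2813) = (15685 + (6 - (-3)*(0 + 1))) - 4875 = (15685 + (6 - (-3))) - 4875 = (15685 + (6 - 1*(-3))) - 4875 = (15685 + (6 + 3)) - 4875 = (15685 + 9) - 4875 = 15694 - 4875 = 10819)
h(N(-2, -5), 189) - G = (18 + (-5*(-2))²) - 1*10819 = (18 + 10²) - 10819 = (18 + 100) - 10819 = 118 - 10819 = -10701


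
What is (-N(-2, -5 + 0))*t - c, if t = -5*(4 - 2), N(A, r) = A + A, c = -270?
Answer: 230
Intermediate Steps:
N(A, r) = 2*A
t = -10 (t = -5*2 = -10)
(-N(-2, -5 + 0))*t - c = -2*(-2)*(-10) - 1*(-270) = -1*(-4)*(-10) + 270 = 4*(-10) + 270 = -40 + 270 = 230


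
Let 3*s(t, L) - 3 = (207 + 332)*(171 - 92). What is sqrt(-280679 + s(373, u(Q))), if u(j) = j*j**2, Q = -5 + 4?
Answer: I*sqrt(2398359)/3 ≈ 516.22*I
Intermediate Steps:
Q = -1
u(j) = j**3
s(t, L) = 42584/3 (s(t, L) = 1 + ((207 + 332)*(171 - 92))/3 = 1 + (539*79)/3 = 1 + (1/3)*42581 = 1 + 42581/3 = 42584/3)
sqrt(-280679 + s(373, u(Q))) = sqrt(-280679 + 42584/3) = sqrt(-799453/3) = I*sqrt(2398359)/3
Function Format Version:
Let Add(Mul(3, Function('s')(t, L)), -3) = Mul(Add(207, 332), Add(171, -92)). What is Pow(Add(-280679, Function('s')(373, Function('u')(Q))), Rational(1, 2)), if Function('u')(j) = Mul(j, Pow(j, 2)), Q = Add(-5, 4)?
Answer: Mul(Rational(1, 3), I, Pow(2398359, Rational(1, 2))) ≈ Mul(516.22, I)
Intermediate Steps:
Q = -1
Function('u')(j) = Pow(j, 3)
Function('s')(t, L) = Rational(42584, 3) (Function('s')(t, L) = Add(1, Mul(Rational(1, 3), Mul(Add(207, 332), Add(171, -92)))) = Add(1, Mul(Rational(1, 3), Mul(539, 79))) = Add(1, Mul(Rational(1, 3), 42581)) = Add(1, Rational(42581, 3)) = Rational(42584, 3))
Pow(Add(-280679, Function('s')(373, Function('u')(Q))), Rational(1, 2)) = Pow(Add(-280679, Rational(42584, 3)), Rational(1, 2)) = Pow(Rational(-799453, 3), Rational(1, 2)) = Mul(Rational(1, 3), I, Pow(2398359, Rational(1, 2)))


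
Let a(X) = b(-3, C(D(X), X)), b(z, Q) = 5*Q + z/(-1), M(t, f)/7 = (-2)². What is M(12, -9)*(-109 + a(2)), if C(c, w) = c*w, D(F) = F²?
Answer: -1848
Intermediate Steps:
M(t, f) = 28 (M(t, f) = 7*(-2)² = 7*4 = 28)
b(z, Q) = -z + 5*Q (b(z, Q) = 5*Q + z*(-1) = 5*Q - z = -z + 5*Q)
a(X) = 3 + 5*X³ (a(X) = -1*(-3) + 5*(X²*X) = 3 + 5*X³)
M(12, -9)*(-109 + a(2)) = 28*(-109 + (3 + 5*2³)) = 28*(-109 + (3 + 5*8)) = 28*(-109 + (3 + 40)) = 28*(-109 + 43) = 28*(-66) = -1848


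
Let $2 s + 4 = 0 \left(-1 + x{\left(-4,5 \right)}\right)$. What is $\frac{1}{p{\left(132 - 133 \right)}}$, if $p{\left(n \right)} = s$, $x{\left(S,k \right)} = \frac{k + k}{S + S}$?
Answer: $- \frac{1}{2} \approx -0.5$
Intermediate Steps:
$x{\left(S,k \right)} = \frac{k}{S}$ ($x{\left(S,k \right)} = \frac{2 k}{2 S} = 2 k \frac{1}{2 S} = \frac{k}{S}$)
$s = -2$ ($s = -2 + \frac{0 \left(-1 + \frac{5}{-4}\right)}{2} = -2 + \frac{0 \left(-1 + 5 \left(- \frac{1}{4}\right)\right)}{2} = -2 + \frac{0 \left(-1 - \frac{5}{4}\right)}{2} = -2 + \frac{0 \left(- \frac{9}{4}\right)}{2} = -2 + \frac{1}{2} \cdot 0 = -2 + 0 = -2$)
$p{\left(n \right)} = -2$
$\frac{1}{p{\left(132 - 133 \right)}} = \frac{1}{-2} = - \frac{1}{2}$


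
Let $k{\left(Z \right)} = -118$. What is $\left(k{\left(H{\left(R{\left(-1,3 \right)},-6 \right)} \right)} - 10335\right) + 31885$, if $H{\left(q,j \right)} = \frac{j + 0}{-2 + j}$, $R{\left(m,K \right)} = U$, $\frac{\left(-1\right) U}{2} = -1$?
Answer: $21432$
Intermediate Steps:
$U = 2$ ($U = \left(-2\right) \left(-1\right) = 2$)
$R{\left(m,K \right)} = 2$
$H{\left(q,j \right)} = \frac{j}{-2 + j}$
$\left(k{\left(H{\left(R{\left(-1,3 \right)},-6 \right)} \right)} - 10335\right) + 31885 = \left(-118 - 10335\right) + 31885 = -10453 + 31885 = 21432$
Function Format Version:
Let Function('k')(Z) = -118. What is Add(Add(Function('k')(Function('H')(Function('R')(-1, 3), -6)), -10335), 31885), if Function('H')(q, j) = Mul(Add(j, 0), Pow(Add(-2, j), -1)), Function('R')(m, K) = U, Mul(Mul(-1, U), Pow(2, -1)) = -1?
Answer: 21432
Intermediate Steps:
U = 2 (U = Mul(-2, -1) = 2)
Function('R')(m, K) = 2
Function('H')(q, j) = Mul(j, Pow(Add(-2, j), -1))
Add(Add(Function('k')(Function('H')(Function('R')(-1, 3), -6)), -10335), 31885) = Add(Add(-118, -10335), 31885) = Add(-10453, 31885) = 21432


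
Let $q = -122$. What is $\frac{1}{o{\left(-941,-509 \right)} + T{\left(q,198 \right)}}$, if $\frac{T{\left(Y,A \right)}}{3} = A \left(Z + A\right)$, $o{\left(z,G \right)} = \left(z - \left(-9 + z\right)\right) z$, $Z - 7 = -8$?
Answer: $\frac{1}{108549} \approx 9.2124 \cdot 10^{-6}$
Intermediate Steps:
$Z = -1$ ($Z = 7 - 8 = -1$)
$o{\left(z,G \right)} = 9 z$
$T{\left(Y,A \right)} = 3 A \left(-1 + A\right)$
$\frac{1}{o{\left(-941,-509 \right)} + T{\left(q,198 \right)}} = \frac{1}{9 \left(-941\right) + 3 \cdot 198 \left(-1 + 198\right)} = \frac{1}{-8469 + 3 \cdot 198 \cdot 197} = \frac{1}{-8469 + 117018} = \frac{1}{108549}$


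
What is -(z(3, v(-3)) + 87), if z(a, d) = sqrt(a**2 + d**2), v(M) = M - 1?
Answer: -92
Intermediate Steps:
v(M) = -1 + M
-(z(3, v(-3)) + 87) = -(sqrt(3**2 + (-1 - 3)**2) + 87) = -(sqrt(9 + (-4)**2) + 87) = -(sqrt(9 + 16) + 87) = -(sqrt(25) + 87) = -(5 + 87) = -1*92 = -92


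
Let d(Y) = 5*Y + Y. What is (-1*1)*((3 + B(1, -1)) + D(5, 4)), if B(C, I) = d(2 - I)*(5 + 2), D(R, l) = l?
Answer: -133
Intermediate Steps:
d(Y) = 6*Y
B(C, I) = 84 - 42*I (B(C, I) = (6*(2 - I))*(5 + 2) = (12 - 6*I)*7 = 84 - 42*I)
(-1*1)*((3 + B(1, -1)) + D(5, 4)) = (-1*1)*((3 + (84 - 42*(-1))) + 4) = -((3 + (84 + 42)) + 4) = -((3 + 126) + 4) = -(129 + 4) = -1*133 = -133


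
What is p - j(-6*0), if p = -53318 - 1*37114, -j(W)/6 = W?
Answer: -90432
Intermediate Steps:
j(W) = -6*W
p = -90432 (p = -53318 - 37114 = -90432)
p - j(-6*0) = -90432 - (-6)*(-6*0) = -90432 - (-6)*0 = -90432 - 1*0 = -90432 + 0 = -90432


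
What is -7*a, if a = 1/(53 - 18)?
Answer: -⅕ ≈ -0.20000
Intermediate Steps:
a = 1/35 ≈ 0.028571
-7*a = -7*1/35 = -⅕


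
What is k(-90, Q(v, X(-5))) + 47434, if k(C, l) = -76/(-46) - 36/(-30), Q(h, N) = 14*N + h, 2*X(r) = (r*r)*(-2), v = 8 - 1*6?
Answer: 5455238/115 ≈ 47437.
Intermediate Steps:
v = 2 (v = 8 - 6 = 2)
X(r) = -r² (X(r) = ((r*r)*(-2))/2 = (r²*(-2))/2 = (-2*r²)/2 = -r²)
Q(h, N) = h + 14*N
k(C, l) = 328/115 (k(C, l) = -76*(-1/46) - 36*(-1/30) = 38/23 + 6/5 = 328/115)
k(-90, Q(v, X(-5))) + 47434 = 328/115 + 47434 = 5455238/115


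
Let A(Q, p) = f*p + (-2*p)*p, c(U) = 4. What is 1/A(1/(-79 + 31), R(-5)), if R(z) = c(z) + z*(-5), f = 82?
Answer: 1/696 ≈ 0.0014368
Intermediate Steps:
R(z) = 4 - 5*z (R(z) = 4 + z*(-5) = 4 - 5*z)
A(Q, p) = -2*p² + 82*p (A(Q, p) = 82*p + (-2*p)*p = 82*p - 2*p² = -2*p² + 82*p)
1/A(1/(-79 + 31), R(-5)) = 1/(2*(4 - 5*(-5))*(41 - (4 - 5*(-5)))) = 1/(2*(4 + 25)*(41 - (4 + 25))) = 1/(2*29*(41 - 1*29)) = 1/(2*29*(41 - 29)) = 1/(2*29*12) = 1/696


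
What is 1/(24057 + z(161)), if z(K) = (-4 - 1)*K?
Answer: 1/23252 ≈ 4.3007e-5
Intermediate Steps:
z(K) = -5*K
1/(24057 + z(161)) = 1/(24057 - 5*161) = 1/(24057 - 805) = 1/23252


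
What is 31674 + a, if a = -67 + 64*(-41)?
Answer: 28983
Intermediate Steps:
a = -2691 (a = -67 - 2624 = -2691)
31674 + a = 31674 - 2691 = 28983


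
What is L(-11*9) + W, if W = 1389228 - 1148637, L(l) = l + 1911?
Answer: 242403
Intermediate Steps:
L(l) = 1911 + l
W = 240591
L(-11*9) + W = (1911 - 11*9) + 240591 = (1911 - 99) + 240591 = 1812 + 240591 = 242403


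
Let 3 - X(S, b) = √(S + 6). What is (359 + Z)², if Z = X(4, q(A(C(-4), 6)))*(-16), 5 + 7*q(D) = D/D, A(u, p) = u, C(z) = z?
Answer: 99281 + 9952*√10 ≈ 1.3075e+5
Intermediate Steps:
q(D) = -4/7 (q(D) = -5/7 + (D/D)/7 = -5/7 + (⅐)*1 = -5/7 + ⅐ = -4/7)
X(S, b) = 3 - √(6 + S) (X(S, b) = 3 - √(S + 6) = 3 - √(6 + S))
Z = -48 + 16*√10 (Z = (3 - √(6 + 4))*(-16) = (3 - √10)*(-16) = -48 + 16*√10 ≈ 2.5964)
(359 + Z)² = (359 + (-48 + 16*√10))² = (311 + 16*√10)²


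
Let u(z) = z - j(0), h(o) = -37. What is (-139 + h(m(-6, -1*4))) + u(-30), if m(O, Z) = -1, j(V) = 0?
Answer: -206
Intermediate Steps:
u(z) = z (u(z) = z - 1*0 = z + 0 = z)
(-139 + h(m(-6, -1*4))) + u(-30) = (-139 - 37) - 30 = -176 - 30 = -206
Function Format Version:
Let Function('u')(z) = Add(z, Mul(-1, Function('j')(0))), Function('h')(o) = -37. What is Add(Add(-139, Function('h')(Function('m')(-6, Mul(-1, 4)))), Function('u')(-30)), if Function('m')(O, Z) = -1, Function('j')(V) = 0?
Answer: -206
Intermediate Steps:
Function('u')(z) = z (Function('u')(z) = Add(z, Mul(-1, 0)) = Add(z, 0) = z)
Add(Add(-139, Function('h')(Function('m')(-6, Mul(-1, 4)))), Function('u')(-30)) = Add(Add(-139, -37), -30) = Add(-176, -30) = -206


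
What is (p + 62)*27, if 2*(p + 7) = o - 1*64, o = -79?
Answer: -891/2 ≈ -445.50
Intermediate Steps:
p = -157/2 (p = -7 + (-79 - 1*64)/2 = -7 + (-79 - 64)/2 = -7 + (½)*(-143) = -7 - 143/2 = -157/2 ≈ -78.500)
(p + 62)*27 = (-157/2 + 62)*27 = -33/2*27 = -891/2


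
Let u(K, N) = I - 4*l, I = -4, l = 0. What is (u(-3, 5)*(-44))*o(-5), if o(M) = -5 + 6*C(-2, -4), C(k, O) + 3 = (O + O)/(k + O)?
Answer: -2640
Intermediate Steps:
u(K, N) = -4 (u(K, N) = -4 - 4*0 = -4 + 0 = -4)
C(k, O) = -3 + 2*O/(O + k) (C(k, O) = -3 + (O + O)/(k + O) = -3 + (2*O)/(O + k) = -3 + 2*O/(O + k))
o(M) = -15 (o(M) = -5 + 6*((-1*(-4) - 3*(-2))/(-4 - 2)) = -5 + 6*((4 + 6)/(-6)) = -5 + 6*(-⅙*10) = -5 + 6*(-5/3) = -5 - 10 = -15)
(u(-3, 5)*(-44))*o(-5) = -4*(-44)*(-15) = 176*(-15) = -2640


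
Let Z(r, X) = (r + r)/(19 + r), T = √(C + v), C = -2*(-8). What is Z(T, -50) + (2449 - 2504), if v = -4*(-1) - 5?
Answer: -9530/173 + 19*√15/173 ≈ -54.661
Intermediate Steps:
C = 16
v = -1 (v = 4 - 5 = -1)
T = √15 (T = √(16 - 1) = √15 ≈ 3.8730)
Z(r, X) = 2*r/(19 + r) (Z(r, X) = (2*r)/(19 + r) = 2*r/(19 + r))
Z(T, -50) + (2449 - 2504) = 2*√15/(19 + √15) + (2449 - 2504) = 2*√15/(19 + √15) - 55 = -55 + 2*√15/(19 + √15)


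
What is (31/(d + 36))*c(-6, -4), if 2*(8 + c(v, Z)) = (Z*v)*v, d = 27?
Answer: -2480/63 ≈ -39.365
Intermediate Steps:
c(v, Z) = -8 + Z*v**2/2 (c(v, Z) = -8 + ((Z*v)*v)/2 = -8 + (Z*v**2)/2 = -8 + Z*v**2/2)
(31/(d + 36))*c(-6, -4) = (31/(27 + 36))*(-8 + (1/2)*(-4)*(-6)**2) = (31/63)*(-8 + (1/2)*(-4)*36) = (31*(1/63))*(-8 - 72) = (31/63)*(-80) = -2480/63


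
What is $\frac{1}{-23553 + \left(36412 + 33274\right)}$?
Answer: $\frac{1}{46133} \approx 2.1676 \cdot 10^{-5}$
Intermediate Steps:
$\frac{1}{-23553 + \left(36412 + 33274\right)} = \frac{1}{-23553 + 69686} = \frac{1}{46133}$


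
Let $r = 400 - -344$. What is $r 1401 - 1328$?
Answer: $1041016$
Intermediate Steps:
$r = 744$ ($r = 400 + 344 = 744$)
$r 1401 - 1328 = 744 \cdot 1401 - 1328 = 1042344 - 1328 = 1041016$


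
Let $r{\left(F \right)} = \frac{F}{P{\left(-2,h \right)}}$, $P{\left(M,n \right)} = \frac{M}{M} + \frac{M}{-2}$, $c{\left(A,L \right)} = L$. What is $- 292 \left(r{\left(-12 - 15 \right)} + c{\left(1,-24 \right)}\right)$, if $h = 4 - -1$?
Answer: $10950$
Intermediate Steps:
$h = 5$ ($h = 4 + 1 = 5$)
$P{\left(M,n \right)} = 1 - \frac{M}{2}$ ($P{\left(M,n \right)} = 1 + M \left(- \frac{1}{2}\right) = 1 - \frac{M}{2}$)
$r{\left(F \right)} = \frac{F}{2}$ ($r{\left(F \right)} = \frac{F}{1 - -1} = \frac{F}{1 + 1} = \frac{F}{2}$)
$- 292 \left(r{\left(-12 - 15 \right)} + c{\left(1,-24 \right)}\right) = - 292 \left(\frac{-12 - 15}{2} - 24\right) = - 292 \left(\frac{1}{2} \left(-27\right) - 24\right) = - 292 \left(- \frac{27}{2} - 24\right) = \left(-292\right) \left(- \frac{75}{2}\right) = 10950$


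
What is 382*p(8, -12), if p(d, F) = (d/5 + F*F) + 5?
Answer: 287646/5 ≈ 57529.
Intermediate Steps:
p(d, F) = 5 + F**2 + d/5 (p(d, F) = (d/5 + F**2) + 5 = (F**2 + d/5) + 5 = 5 + F**2 + d/5)
382*p(8, -12) = 382*(5 + (-12)**2 + (1/5)*8) = 382*(5 + 144 + 8/5) = 382*(753/5) = 287646/5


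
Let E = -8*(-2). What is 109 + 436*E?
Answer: 7085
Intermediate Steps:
E = 16
109 + 436*E = 109 + 436*16 = 109 + 6976 = 7085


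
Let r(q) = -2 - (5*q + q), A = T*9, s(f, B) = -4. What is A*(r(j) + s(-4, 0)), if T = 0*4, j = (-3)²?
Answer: 0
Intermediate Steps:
j = 9
T = 0
A = 0 (A = 0*9 = 0)
r(q) = -2 - 6*q
A*(r(j) + s(-4, 0)) = 0*((-2 - 6*9) - 4) = 0*((-2 - 54) - 4) = 0*(-56 - 4) = 0*(-60) = 0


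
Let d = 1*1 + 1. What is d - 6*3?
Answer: -16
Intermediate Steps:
d = 2 (d = 1 + 1 = 2)
d - 6*3 = 2 - 6*3 = 2 - 18 = -16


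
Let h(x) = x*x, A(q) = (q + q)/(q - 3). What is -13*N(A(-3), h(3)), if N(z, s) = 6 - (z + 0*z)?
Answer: -65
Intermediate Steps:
A(q) = 2*q/(-3 + q) (A(q) = (2*q)/(-3 + q) = 2*q/(-3 + q))
h(x) = x**2
N(z, s) = 6 - z (N(z, s) = 6 - (z + 0) = 6 - z)
-13*N(A(-3), h(3)) = -13*(6 - 2*(-3)/(-3 - 3)) = -13*(6 - 2*(-3)/(-6)) = -13*(6 - 2*(-3)*(-1)/6) = -13*(6 - 1*1) = -13*(6 - 1) = -13*5 = -65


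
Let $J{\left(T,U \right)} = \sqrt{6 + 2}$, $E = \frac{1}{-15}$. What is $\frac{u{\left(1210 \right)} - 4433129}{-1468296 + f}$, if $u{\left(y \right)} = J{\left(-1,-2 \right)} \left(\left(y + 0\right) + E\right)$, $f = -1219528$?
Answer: $\frac{4433129}{2687824} - \frac{18149 \sqrt{2}}{20158680} \approx 1.6481$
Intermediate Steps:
$E = - \frac{1}{15} \approx -0.066667$
$J{\left(T,U \right)} = 2 \sqrt{2}$ ($J{\left(T,U \right)} = \sqrt{8} = 2 \sqrt{2}$)
$u{\left(y \right)} = 2 \sqrt{2} \left(- \frac{1}{15} + y\right)$ ($u{\left(y \right)} = 2 \sqrt{2} \left(\left(y + 0\right) - \frac{1}{15}\right) = 2 \sqrt{2} \left(y - \frac{1}{15}\right) = 2 \sqrt{2} \left(- \frac{1}{15} + y\right)$)
$\frac{u{\left(1210 \right)} - 4433129}{-1468296 + f} = \frac{\sqrt{2} \left(- \frac{2}{15} + 2 \cdot 1210\right) - 4433129}{-1468296 - 1219528} = \frac{\sqrt{2} \left(- \frac{2}{15} + 2420\right) - 4433129}{-2687824} = \left(\sqrt{2} \cdot \frac{36298}{15} - 4433129\right) \left(- \frac{1}{2687824}\right) = \left(\frac{36298 \sqrt{2}}{15} - 4433129\right) \left(- \frac{1}{2687824}\right) = \left(-4433129 + \frac{36298 \sqrt{2}}{15}\right) \left(- \frac{1}{2687824}\right) = \frac{4433129}{2687824} - \frac{18149 \sqrt{2}}{20158680}$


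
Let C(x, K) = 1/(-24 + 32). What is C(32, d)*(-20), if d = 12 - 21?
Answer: -5/2 ≈ -2.5000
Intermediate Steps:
d = -9
C(x, K) = ⅛ (C(x, K) = 1/8 = ⅛)
C(32, d)*(-20) = (⅛)*(-20) = -5/2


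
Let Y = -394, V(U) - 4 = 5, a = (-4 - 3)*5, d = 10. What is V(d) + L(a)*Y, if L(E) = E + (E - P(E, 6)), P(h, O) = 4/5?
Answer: 139521/5 ≈ 27904.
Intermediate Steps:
a = -35 (a = -7*5 = -35)
V(U) = 9 (V(U) = 4 + 5 = 9)
P(h, O) = 4/5 (P(h, O) = 4*(1/5) = 4/5)
L(E) = -4/5 + 2*E (L(E) = E + (E - 1*4/5) = E + (E - 4/5) = E + (-4/5 + E) = -4/5 + 2*E)
V(d) + L(a)*Y = 9 + (-4/5 + 2*(-35))*(-394) = 9 + (-4/5 - 70)*(-394) = 9 - 354/5*(-394) = 9 + 139476/5 = 139521/5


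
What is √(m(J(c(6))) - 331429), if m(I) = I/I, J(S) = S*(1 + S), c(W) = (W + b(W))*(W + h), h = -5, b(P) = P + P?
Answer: 2*I*√82857 ≈ 575.7*I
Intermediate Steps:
b(P) = 2*P
c(W) = 3*W*(-5 + W) (c(W) = (W + 2*W)*(W - 5) = (3*W)*(-5 + W) = 3*W*(-5 + W))
m(I) = 1
√(m(J(c(6))) - 331429) = √(1 - 331429) = √(-331428) = 2*I*√82857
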